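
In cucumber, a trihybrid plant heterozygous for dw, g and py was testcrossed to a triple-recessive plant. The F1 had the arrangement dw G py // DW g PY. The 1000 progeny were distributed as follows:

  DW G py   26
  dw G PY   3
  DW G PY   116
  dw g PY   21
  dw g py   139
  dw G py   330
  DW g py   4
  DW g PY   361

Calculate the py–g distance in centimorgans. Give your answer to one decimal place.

The two rarest classes, dw G PY and DW g py, are the double crossovers. Comparing them with the parentals, only the py allele has switched, so py is the middle locus and the order is dw – py – g.
Crossovers in the py–g interval produce the single-crossover classes dw g py and DW G PY (139 + 116 = 255) plus the double crossovers (7).
RF(py–g) = (255 + 7) / 1000 = 262/1000 = 0.2620 → 26.2 centimorgans.

26.2 centimorgans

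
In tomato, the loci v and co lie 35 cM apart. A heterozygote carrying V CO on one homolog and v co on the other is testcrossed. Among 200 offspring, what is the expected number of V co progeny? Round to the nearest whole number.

35

A map distance of 35 cM corresponds to a recombination frequency of 0.350.
The F1 is V CO / v co, so V co is a recombinant gamete class with expected frequency r/2 = 0.350/2 = 0.1750.
Expected number = 0.1750 × 200 = 35.00 ≈ 35.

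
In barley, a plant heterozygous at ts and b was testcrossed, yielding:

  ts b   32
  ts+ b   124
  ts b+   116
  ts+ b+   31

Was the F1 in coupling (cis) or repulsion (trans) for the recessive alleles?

The two most frequent classes are ts+ b (124) and ts b+ (116); these are the parental (non-recombinant) types.
So the F1 carried ts+ b on one chromosome and ts b+ on the other — the recessive alleles are on opposite chromosomes (trans / repulsion).

trans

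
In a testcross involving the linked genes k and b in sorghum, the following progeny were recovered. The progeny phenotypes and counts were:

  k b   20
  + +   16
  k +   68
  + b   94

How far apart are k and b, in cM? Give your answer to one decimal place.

18.2 cM

The two most frequent classes, + b (94) and k + (68), are the parental types, so the F1 was + b / k +.
The recombinant classes are + + and k b: 16 + 20 = 36.
Recombination frequency = 36/198 = 0.1818 ≈ 18.2%, i.e. 18.2 cM.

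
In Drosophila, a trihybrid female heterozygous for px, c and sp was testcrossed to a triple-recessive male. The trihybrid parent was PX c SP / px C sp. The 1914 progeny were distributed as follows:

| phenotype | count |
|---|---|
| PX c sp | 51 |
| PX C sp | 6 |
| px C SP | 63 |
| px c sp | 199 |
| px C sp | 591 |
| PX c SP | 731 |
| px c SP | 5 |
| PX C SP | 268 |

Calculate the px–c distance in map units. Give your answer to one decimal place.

The two rarest classes, px c SP and PX C sp, are the double crossovers. Comparing them with the parentals, only the px allele has switched, so px is the middle locus and the order is sp – px – c.
Crossovers in the px–c interval produce the single-crossover classes PX C SP and px c sp (268 + 199 = 467) plus the double crossovers (11).
RF(px–c) = (467 + 11) / 1914 = 478/1914 = 0.2497 → 25.0 map units.

25.0 map units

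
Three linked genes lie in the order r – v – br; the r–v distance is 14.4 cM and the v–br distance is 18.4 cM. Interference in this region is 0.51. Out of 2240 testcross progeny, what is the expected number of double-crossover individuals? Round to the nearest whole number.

29

Map distances give recombination frequencies of 0.144 and 0.184 for the two intervals.
With interference 0.51 (so coincidence = 0.49), expected double-crossover frequency = 0.144 × 0.184 × 0.49 = 0.01298.
Expected number = 0.01298 × 2240 = 29.08 ≈ 29.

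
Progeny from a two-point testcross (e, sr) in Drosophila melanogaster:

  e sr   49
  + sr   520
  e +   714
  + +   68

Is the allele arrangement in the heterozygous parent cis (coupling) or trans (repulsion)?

trans

The two most frequent classes are + sr (520) and e + (714); these are the parental (non-recombinant) types.
So the F1 carried + sr on one chromosome and e + on the other — the recessive alleles are on opposite chromosomes (trans / repulsion).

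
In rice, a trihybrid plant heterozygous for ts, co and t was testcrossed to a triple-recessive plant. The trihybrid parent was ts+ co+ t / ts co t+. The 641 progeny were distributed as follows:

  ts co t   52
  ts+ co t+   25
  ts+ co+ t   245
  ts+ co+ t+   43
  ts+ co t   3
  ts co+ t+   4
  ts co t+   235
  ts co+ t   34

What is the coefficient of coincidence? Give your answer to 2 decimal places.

The two rarest classes, ts+ co t and ts co+ t+, are the double crossovers. Comparing them with the parentals, only the co allele has switched, so co is the middle locus and the order is t – co – ts.
t–co: (95 + 7)/641 = 0.1591; co–ts: (59 + 7)/641 = 0.1030.
Expected DCO frequency = 0.1591 × 0.1030 ≈ 0.01639; observed = 7/641 ≈ 0.01092.
Coefficient of coincidence = 0.01092/0.01639 ≈ 0.67.

0.67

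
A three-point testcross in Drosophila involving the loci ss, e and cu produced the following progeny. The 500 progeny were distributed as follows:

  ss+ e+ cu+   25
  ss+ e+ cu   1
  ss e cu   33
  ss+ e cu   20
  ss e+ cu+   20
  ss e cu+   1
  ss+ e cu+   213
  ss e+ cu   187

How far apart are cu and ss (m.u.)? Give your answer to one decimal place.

The two most frequent reciprocal classes, ss e+ cu and ss+ e cu+, are the parental types, so the F1 was ss e+ cu / ss+ e cu+.
The two rarest classes, ss+ e+ cu and ss e cu+, are the double crossovers. Comparing them with the parentals, only the ss allele has switched, so ss is the middle locus and the order is e – ss – cu.
Crossovers in the ss–cu interval produce the single-crossover classes ss e+ cu+ and ss+ e cu (20 + 20 = 40) plus the double crossovers (2).
RF(ss–cu) = (40 + 2) / 500 = 42/500 = 0.0840 → 8.4 m.u.

8.4 m.u.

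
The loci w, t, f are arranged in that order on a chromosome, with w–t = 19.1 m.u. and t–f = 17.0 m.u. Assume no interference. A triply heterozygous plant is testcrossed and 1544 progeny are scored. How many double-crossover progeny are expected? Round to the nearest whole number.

Map distances give recombination frequencies of 0.191 and 0.170 for the two intervals.
With no interference, expected double-crossover frequency = 0.191 × 0.170 = 0.03247.
Expected number = 0.03247 × 1544 = 50.13 ≈ 50.

50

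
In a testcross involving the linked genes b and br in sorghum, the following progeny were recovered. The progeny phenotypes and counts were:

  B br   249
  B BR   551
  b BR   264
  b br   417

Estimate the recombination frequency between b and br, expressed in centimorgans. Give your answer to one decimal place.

34.6 centimorgans

The two most frequent classes, B BR (551) and b br (417), are the parental types, so the F1 was B BR / b br.
The recombinant classes are B br and b BR: 249 + 264 = 513.
Recombination frequency = 513/1481 = 0.3464 ≈ 34.6%, i.e. 34.6 centimorgans.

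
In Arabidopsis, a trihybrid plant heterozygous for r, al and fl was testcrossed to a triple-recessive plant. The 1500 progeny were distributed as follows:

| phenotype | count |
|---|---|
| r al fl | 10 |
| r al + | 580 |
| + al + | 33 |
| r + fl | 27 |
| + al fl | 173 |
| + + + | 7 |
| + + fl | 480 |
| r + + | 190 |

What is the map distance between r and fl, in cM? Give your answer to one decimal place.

The two most frequent reciprocal classes, r al + and + + fl, are the parental types, so the F1 was r al + / + + fl.
The two rarest classes, r al fl and + + +, are the double crossovers. Comparing them with the parentals, only the fl allele has switched, so fl is the middle locus and the order is r – fl – al.
Crossovers in the r–fl interval produce the single-crossover classes + al + and r + fl (33 + 27 = 60) plus the double crossovers (17).
RF(r–fl) = (60 + 17) / 1500 = 77/1500 = 0.0513 → 5.1 cM.

5.1 cM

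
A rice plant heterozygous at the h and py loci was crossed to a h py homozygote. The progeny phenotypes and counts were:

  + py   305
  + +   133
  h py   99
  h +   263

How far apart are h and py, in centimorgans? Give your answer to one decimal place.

The two most frequent classes, + py (305) and h + (263), are the parental types, so the F1 was + py / h +.
The recombinant classes are + + and h py: 133 + 99 = 232.
Recombination frequency = 232/800 = 0.2900 ≈ 29.0%, i.e. 29.0 centimorgans.

29.0 centimorgans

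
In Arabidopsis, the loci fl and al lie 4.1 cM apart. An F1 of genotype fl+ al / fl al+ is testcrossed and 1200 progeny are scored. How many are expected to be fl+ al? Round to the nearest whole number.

A map distance of 4.1 cM corresponds to a recombination frequency of 0.041.
The F1 is fl+ al / fl al+, so fl+ al is a parental gamete class with expected frequency (1 − r)/2 = 0.959/2 = 0.4795.
Expected number = 0.4795 × 1200 = 575.40 ≈ 575.

575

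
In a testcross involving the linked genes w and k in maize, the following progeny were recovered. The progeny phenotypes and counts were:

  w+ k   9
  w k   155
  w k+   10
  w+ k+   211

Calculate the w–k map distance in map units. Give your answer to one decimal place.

The two most frequent classes, w+ k+ (211) and w k (155), are the parental types, so the F1 was w+ k+ / w k.
The recombinant classes are w+ k and w k+: 9 + 10 = 19.
Recombination frequency = 19/385 = 0.0494 ≈ 4.9%, i.e. 4.9 map units.

4.9 map units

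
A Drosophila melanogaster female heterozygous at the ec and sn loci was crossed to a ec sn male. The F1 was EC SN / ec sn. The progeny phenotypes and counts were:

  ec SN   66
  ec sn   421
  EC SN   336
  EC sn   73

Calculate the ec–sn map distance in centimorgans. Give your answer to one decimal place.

The recombinant classes are EC sn and ec SN: 73 + 66 = 139.
Recombination frequency = 139/896 = 0.1551 ≈ 15.5%, i.e. 15.5 centimorgans.

15.5 centimorgans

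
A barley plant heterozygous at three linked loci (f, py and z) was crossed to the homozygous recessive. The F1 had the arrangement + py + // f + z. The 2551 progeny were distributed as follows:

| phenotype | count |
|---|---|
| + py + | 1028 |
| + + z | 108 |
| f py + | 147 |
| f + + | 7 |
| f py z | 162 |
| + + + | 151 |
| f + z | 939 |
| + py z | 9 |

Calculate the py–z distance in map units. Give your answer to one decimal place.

12.9 map units

The two rarest classes, + py z and f + +, are the double crossovers. Comparing them with the parentals, only the z allele has switched, so z is the middle locus and the order is py – z – f.
Crossovers in the py–z interval produce the single-crossover classes + + + and f py z (151 + 162 = 313) plus the double crossovers (16).
RF(py–z) = (313 + 16) / 2551 = 329/2551 = 0.1290 → 12.9 map units.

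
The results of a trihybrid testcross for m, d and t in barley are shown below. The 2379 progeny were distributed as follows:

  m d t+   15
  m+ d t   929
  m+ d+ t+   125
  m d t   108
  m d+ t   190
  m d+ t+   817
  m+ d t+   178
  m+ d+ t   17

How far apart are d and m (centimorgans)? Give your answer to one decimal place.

11.1 centimorgans

The two most frequent reciprocal classes, m+ d t and m d+ t+, are the parental types, so the F1 was m+ d t / m d+ t+.
The two rarest classes, m+ d+ t and m d t+, are the double crossovers. Comparing them with the parentals, only the d allele has switched, so d is the middle locus and the order is m – d – t.
Crossovers in the m–d interval produce the single-crossover classes m d t and m+ d+ t+ (108 + 125 = 233) plus the double crossovers (32).
RF(m–d) = (233 + 32) / 2379 = 265/2379 = 0.1114 → 11.1 centimorgans.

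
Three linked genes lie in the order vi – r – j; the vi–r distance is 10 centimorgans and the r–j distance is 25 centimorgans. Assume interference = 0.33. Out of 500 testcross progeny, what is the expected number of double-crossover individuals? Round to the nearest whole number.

8

Map distances give recombination frequencies of 0.100 and 0.250 for the two intervals.
With interference 0.33 (so coincidence = 0.67), expected double-crossover frequency = 0.100 × 0.250 × 0.67 = 0.01675.
Expected number = 0.01675 × 500 = 8.37 ≈ 8.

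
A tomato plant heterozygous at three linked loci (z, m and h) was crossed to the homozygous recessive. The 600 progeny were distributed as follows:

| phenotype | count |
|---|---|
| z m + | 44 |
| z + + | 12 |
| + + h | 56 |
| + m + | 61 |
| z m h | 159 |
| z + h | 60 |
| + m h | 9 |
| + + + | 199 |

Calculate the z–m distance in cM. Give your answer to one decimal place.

The two most frequent reciprocal classes, z m h and + + +, are the parental types, so the F1 was z m h / + + +.
The two rarest classes, + m h and z + +, are the double crossovers. Comparing them with the parentals, only the z allele has switched, so z is the middle locus and the order is m – z – h.
Crossovers in the m–z interval produce the single-crossover classes z + h and + m + (60 + 61 = 121) plus the double crossovers (21).
RF(m–z) = (121 + 21) / 600 = 142/600 = 0.2367 → 23.7 cM.

23.7 cM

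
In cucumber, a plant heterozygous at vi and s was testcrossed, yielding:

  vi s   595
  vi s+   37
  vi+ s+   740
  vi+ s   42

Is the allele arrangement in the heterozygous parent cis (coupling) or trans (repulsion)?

cis

The two most frequent classes are vi+ s+ (740) and vi s (595); these are the parental (non-recombinant) types.
So the F1 carried vi+ s+ on one chromosome and vi s on the other — the recessive alleles are on the same chromosome (cis / coupling).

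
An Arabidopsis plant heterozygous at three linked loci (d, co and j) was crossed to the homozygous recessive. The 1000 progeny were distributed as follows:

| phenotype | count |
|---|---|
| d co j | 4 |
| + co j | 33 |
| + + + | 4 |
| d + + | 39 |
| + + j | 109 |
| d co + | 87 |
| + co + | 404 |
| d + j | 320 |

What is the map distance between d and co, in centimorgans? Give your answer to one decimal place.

20.4 centimorgans

The two most frequent reciprocal classes, d + j and + co +, are the parental types, so the F1 was d + j / + co +.
The two rarest classes, d co j and + + +, are the double crossovers. Comparing them with the parentals, only the co allele has switched, so co is the middle locus and the order is j – co – d.
Crossovers in the co–d interval produce the single-crossover classes + + j and d co + (109 + 87 = 196) plus the double crossovers (8).
RF(co–d) = (196 + 8) / 1000 = 204/1000 = 0.2040 → 20.4 centimorgans.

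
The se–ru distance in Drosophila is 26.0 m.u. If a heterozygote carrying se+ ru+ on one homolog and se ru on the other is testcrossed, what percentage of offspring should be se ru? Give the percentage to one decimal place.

A map distance of 26.0 m.u. corresponds to a recombination frequency of 0.260.
The F1 is se+ ru+ / se ru, so se ru is a parental gamete class with expected frequency (1 − r)/2 = 0.740/2 = 0.3700.
That is 0.3700 = 37.0% of the progeny.

37.0%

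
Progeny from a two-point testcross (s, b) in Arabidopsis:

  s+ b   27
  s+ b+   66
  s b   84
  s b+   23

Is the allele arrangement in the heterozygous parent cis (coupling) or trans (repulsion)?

cis

The two most frequent classes are s+ b+ (66) and s b (84); these are the parental (non-recombinant) types.
So the F1 carried s+ b+ on one chromosome and s b on the other — the recessive alleles are on the same chromosome (cis / coupling).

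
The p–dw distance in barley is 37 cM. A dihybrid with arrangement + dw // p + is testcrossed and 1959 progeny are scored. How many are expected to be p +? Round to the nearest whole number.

617

A map distance of 37 cM corresponds to a recombination frequency of 0.370.
The F1 is + dw / p +, so p + is a parental gamete class with expected frequency (1 − r)/2 = 0.630/2 = 0.3150.
Expected number = 0.3150 × 1959 = 617.09 ≈ 617.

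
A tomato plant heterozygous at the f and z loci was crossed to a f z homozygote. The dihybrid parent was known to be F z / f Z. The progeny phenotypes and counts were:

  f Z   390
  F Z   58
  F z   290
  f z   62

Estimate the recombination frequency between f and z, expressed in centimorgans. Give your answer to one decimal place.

The recombinant classes are F Z and f z: 58 + 62 = 120.
Recombination frequency = 120/800 = 0.1500 ≈ 15.0%, i.e. 15.0 centimorgans.

15.0 centimorgans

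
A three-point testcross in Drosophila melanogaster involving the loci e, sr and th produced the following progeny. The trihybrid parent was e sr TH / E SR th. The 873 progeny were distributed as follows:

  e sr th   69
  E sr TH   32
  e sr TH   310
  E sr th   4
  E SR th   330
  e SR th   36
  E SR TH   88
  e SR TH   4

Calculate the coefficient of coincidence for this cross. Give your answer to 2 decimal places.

The two rarest classes, e SR TH and E sr th, are the double crossovers. Comparing them with the parentals, only the sr allele has switched, so sr is the middle locus and the order is e – sr – th.
e–sr: (68 + 8)/873 = 0.0871; sr–th: (157 + 8)/873 = 0.1890.
Expected DCO frequency = 0.0871 × 0.1890 ≈ 0.01646; observed = 8/873 ≈ 0.00916.
Coefficient of coincidence = 0.00916/0.01646 ≈ 0.56.

0.56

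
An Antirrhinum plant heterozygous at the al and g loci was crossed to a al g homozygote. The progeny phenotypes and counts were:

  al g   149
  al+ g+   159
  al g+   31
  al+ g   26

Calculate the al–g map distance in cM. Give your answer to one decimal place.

The two most frequent classes, al+ g+ (159) and al g (149), are the parental types, so the F1 was al+ g+ / al g.
The recombinant classes are al+ g and al g+: 26 + 31 = 57.
Recombination frequency = 57/365 = 0.1562 ≈ 15.6%, i.e. 15.6 cM.

15.6 cM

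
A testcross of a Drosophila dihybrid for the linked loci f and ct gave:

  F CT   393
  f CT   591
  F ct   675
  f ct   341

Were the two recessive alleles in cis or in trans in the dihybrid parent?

The two most frequent classes are F ct (675) and f CT (591); these are the parental (non-recombinant) types.
So the F1 carried F ct on one chromosome and f CT on the other — the recessive alleles are on opposite chromosomes (trans / repulsion).

trans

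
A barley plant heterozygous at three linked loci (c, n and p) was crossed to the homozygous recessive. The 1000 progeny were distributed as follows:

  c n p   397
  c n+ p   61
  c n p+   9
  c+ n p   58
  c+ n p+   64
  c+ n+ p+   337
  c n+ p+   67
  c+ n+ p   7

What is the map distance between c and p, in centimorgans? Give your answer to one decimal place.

The two most frequent reciprocal classes, c+ n+ p+ and c n p, are the parental types, so the F1 was c+ n+ p+ / c n p.
The two rarest classes, c+ n+ p and c n p+, are the double crossovers. Comparing them with the parentals, only the p allele has switched, so p is the middle locus and the order is c – p – n.
Crossovers in the c–p interval produce the single-crossover classes c n+ p+ and c+ n p (67 + 58 = 125) plus the double crossovers (16).
RF(c–p) = (125 + 16) / 1000 = 141/1000 = 0.1410 → 14.1 centimorgans.

14.1 centimorgans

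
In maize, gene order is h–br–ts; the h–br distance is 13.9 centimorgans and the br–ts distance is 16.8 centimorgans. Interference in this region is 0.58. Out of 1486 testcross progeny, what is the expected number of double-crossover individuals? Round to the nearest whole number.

15

Map distances give recombination frequencies of 0.139 and 0.168 for the two intervals.
With interference 0.58 (so coincidence = 0.42), expected double-crossover frequency = 0.139 × 0.168 × 0.42 = 0.00981.
Expected number = 0.00981 × 1486 = 14.57 ≈ 15.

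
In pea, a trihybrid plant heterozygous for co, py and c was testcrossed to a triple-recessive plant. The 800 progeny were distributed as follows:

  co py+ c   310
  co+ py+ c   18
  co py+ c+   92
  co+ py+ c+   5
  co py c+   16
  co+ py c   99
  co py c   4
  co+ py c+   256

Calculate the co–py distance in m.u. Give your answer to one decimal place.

5.4 m.u.

The two most frequent reciprocal classes, co+ py c+ and co py+ c, are the parental types, so the F1 was co+ py c+ / co py+ c.
The two rarest classes, co+ py+ c+ and co py c, are the double crossovers. Comparing them with the parentals, only the py allele has switched, so py is the middle locus and the order is co – py – c.
Crossovers in the co–py interval produce the single-crossover classes co py c+ and co+ py+ c (16 + 18 = 34) plus the double crossovers (9).
RF(co–py) = (34 + 9) / 800 = 43/800 = 0.0537 → 5.4 m.u.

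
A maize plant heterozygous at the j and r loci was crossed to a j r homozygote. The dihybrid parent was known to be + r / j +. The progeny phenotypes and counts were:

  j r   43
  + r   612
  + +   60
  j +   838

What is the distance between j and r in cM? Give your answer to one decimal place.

The recombinant classes are + + and j r: 60 + 43 = 103.
Recombination frequency = 103/1553 = 0.0663 ≈ 6.6%, i.e. 6.6 cM.

6.6 cM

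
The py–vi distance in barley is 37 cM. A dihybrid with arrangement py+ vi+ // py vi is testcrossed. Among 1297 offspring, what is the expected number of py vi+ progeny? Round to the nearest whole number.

240

A map distance of 37 cM corresponds to a recombination frequency of 0.370.
The F1 is py+ vi+ / py vi, so py vi+ is a recombinant gamete class with expected frequency r/2 = 0.370/2 = 0.1850.
Expected number = 0.1850 × 1297 = 239.94 ≈ 240.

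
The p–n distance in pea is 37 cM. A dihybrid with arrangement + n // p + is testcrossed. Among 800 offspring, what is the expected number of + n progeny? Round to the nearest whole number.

A map distance of 37 cM corresponds to a recombination frequency of 0.370.
The F1 is + n / p +, so + n is a parental gamete class with expected frequency (1 − r)/2 = 0.630/2 = 0.3150.
Expected number = 0.3150 × 800 = 252.00 ≈ 252.

252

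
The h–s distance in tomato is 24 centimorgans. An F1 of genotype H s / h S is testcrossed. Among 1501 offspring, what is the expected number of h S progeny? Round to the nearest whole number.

A map distance of 24 centimorgans corresponds to a recombination frequency of 0.240.
The F1 is H s / h S, so h S is a parental gamete class with expected frequency (1 − r)/2 = 0.760/2 = 0.3800.
Expected number = 0.3800 × 1501 = 570.38 ≈ 570.

570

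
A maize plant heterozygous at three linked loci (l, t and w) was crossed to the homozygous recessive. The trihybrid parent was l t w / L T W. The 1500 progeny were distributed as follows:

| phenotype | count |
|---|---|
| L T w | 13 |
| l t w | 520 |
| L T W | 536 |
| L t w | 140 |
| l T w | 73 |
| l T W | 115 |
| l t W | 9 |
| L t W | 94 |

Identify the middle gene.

w

The two rarest classes, l t W and L T w, are the double crossovers. Comparing them with the parentals, only the w allele has switched, so w is the middle locus and the order is t – w – l.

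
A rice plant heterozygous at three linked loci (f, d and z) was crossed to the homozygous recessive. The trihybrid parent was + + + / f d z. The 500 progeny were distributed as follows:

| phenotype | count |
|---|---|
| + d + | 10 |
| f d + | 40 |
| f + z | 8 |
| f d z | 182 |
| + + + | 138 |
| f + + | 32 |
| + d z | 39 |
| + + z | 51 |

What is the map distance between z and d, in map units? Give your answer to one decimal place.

The two rarest classes, + d + and f + z, are the double crossovers. Comparing them with the parentals, only the d allele has switched, so d is the middle locus and the order is z – d – f.
Crossovers in the z–d interval produce the single-crossover classes + + z and f d + (51 + 40 = 91) plus the double crossovers (18).
RF(z–d) = (91 + 18) / 500 = 109/500 = 0.2180 → 21.8 map units.

21.8 map units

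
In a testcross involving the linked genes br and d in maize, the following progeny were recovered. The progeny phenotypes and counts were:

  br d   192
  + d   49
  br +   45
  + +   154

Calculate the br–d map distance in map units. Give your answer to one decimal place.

The two most frequent classes, + + (154) and br d (192), are the parental types, so the F1 was + + / br d.
The recombinant classes are + d and br +: 49 + 45 = 94.
Recombination frequency = 94/440 = 0.2136 ≈ 21.4%, i.e. 21.4 map units.

21.4 map units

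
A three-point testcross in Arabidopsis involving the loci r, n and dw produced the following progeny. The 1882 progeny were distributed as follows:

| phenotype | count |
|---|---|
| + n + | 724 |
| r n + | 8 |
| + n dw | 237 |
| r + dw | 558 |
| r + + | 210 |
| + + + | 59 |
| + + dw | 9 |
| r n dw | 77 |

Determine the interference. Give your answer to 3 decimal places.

0.549

The two most frequent reciprocal classes, r + dw and + n +, are the parental types, so the F1 was r + dw / + n +.
The two rarest classes, + + dw and r n +, are the double crossovers. Comparing them with the parentals, only the r allele has switched, so r is the middle locus and the order is dw – r – n.
dw–r: (447 + 17)/1882 = 0.2465; r–n: (136 + 17)/1882 = 0.0813.
Expected DCO frequency = 0.2465 × 0.0813 ≈ 0.02004; observed = 17/1882 ≈ 0.00903.
Coefficient of coincidence = 0.00903/0.02004 ≈ 0.451; interference = 1 − 0.451 = 0.549.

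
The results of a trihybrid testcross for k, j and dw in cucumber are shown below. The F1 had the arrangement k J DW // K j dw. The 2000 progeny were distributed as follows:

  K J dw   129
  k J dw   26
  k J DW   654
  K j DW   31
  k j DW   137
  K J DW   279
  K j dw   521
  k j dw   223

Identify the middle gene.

dw

The two rarest classes, k J dw and K j DW, are the double crossovers. Comparing them with the parentals, only the dw allele has switched, so dw is the middle locus and the order is j – dw – k.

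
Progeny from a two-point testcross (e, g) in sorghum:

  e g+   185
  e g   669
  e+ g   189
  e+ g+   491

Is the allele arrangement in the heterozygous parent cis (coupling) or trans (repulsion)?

The two most frequent classes are e+ g+ (491) and e g (669); these are the parental (non-recombinant) types.
So the F1 carried e+ g+ on one chromosome and e g on the other — the recessive alleles are on the same chromosome (cis / coupling).

cis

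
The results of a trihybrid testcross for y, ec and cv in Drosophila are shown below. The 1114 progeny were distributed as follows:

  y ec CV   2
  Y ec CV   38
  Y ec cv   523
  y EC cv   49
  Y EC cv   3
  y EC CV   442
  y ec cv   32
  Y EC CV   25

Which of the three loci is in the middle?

ec

The two most frequent reciprocal classes, Y ec cv and y EC CV, are the parental types, so the F1 was Y ec cv / y EC CV.
The two rarest classes, Y EC cv and y ec CV, are the double crossovers. Comparing them with the parentals, only the ec allele has switched, so ec is the middle locus and the order is cv – ec – y.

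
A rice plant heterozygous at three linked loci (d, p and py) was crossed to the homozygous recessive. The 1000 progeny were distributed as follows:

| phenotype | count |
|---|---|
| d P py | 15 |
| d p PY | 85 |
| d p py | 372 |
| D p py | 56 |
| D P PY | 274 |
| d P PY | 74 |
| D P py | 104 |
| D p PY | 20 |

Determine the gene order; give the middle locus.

p

The two most frequent reciprocal classes, D P PY and d p py, are the parental types, so the F1 was D P PY / d p py.
The two rarest classes, D p PY and d P py, are the double crossovers. Comparing them with the parentals, only the p allele has switched, so p is the middle locus and the order is py – p – d.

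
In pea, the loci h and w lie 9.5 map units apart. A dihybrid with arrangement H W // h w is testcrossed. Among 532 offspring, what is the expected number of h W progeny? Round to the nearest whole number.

25

A map distance of 9.5 map units corresponds to a recombination frequency of 0.095.
The F1 is H W / h w, so h W is a recombinant gamete class with expected frequency r/2 = 0.095/2 = 0.0475.
Expected number = 0.0475 × 532 = 25.27 ≈ 25.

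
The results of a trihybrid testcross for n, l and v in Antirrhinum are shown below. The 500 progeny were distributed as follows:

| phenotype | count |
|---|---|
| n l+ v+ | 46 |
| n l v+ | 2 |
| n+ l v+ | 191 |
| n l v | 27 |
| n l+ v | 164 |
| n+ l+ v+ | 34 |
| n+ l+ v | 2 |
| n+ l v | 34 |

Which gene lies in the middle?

n

The two most frequent reciprocal classes, n l+ v and n+ l v+, are the parental types, so the F1 was n l+ v / n+ l v+.
The two rarest classes, n+ l+ v and n l v+, are the double crossovers. Comparing them with the parentals, only the n allele has switched, so n is the middle locus and the order is l – n – v.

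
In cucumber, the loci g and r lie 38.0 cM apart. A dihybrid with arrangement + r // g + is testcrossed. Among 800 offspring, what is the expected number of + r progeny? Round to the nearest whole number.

A map distance of 38.0 cM corresponds to a recombination frequency of 0.380.
The F1 is + r / g +, so + r is a parental gamete class with expected frequency (1 − r)/2 = 0.620/2 = 0.3100.
Expected number = 0.3100 × 800 = 248.00 ≈ 248.

248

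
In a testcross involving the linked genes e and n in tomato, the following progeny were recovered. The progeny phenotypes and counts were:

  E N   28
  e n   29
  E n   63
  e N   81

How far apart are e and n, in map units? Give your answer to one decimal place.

28.4 map units

The two most frequent classes, E n (63) and e N (81), are the parental types, so the F1 was E n / e N.
The recombinant classes are E N and e n: 28 + 29 = 57.
Recombination frequency = 57/201 = 0.2836 ≈ 28.4%, i.e. 28.4 map units.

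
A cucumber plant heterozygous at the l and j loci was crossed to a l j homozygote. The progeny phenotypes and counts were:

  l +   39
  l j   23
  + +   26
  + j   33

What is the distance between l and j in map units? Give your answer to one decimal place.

The two most frequent classes, + j (33) and l + (39), are the parental types, so the F1 was + j / l +.
The recombinant classes are + + and l j: 26 + 23 = 49.
Recombination frequency = 49/121 = 0.4050 ≈ 40.5%, i.e. 40.5 map units.

40.5 map units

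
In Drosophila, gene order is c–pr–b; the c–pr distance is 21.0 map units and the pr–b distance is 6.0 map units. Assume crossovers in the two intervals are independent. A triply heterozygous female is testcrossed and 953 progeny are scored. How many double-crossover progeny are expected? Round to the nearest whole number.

12

Map distances give recombination frequencies of 0.210 and 0.060 for the two intervals.
With no interference, expected double-crossover frequency = 0.210 × 0.060 = 0.01260.
Expected number = 0.01260 × 953 = 12.01 ≈ 12.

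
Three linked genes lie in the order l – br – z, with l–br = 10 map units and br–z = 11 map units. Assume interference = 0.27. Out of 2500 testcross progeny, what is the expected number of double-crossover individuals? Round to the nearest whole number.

Map distances give recombination frequencies of 0.100 and 0.110 for the two intervals.
With interference 0.27 (so coincidence = 0.73), expected double-crossover frequency = 0.100 × 0.110 × 0.73 = 0.00803.
Expected number = 0.00803 × 2500 = 20.08 ≈ 20.

20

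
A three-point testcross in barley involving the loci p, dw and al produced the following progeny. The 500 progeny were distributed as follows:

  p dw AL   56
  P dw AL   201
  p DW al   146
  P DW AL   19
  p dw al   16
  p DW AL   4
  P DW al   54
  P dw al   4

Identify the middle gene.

The two most frequent reciprocal classes, P dw AL and p DW al, are the parental types, so the F1 was P dw AL / p DW al.
The two rarest classes, P dw al and p DW AL, are the double crossovers. Comparing them with the parentals, only the al allele has switched, so al is the middle locus and the order is dw – al – p.

al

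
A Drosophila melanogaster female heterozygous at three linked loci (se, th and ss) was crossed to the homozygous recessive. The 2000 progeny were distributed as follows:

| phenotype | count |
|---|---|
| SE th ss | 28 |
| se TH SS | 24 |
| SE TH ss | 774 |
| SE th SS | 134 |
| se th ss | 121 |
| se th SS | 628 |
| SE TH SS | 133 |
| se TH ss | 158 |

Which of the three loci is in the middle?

The two most frequent reciprocal classes, se th SS and SE TH ss, are the parental types, so the F1 was se th SS / SE TH ss.
The two rarest classes, se TH SS and SE th ss, are the double crossovers. Comparing them with the parentals, only the th allele has switched, so th is the middle locus and the order is ss – th – se.

th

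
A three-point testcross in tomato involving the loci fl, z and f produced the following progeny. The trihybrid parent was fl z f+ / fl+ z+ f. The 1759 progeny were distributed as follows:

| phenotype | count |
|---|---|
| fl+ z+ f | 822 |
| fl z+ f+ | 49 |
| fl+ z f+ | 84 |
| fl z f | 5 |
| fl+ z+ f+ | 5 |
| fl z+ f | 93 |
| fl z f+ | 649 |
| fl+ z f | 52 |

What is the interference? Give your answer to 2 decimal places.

0.15

The two rarest classes, fl z f and fl+ z+ f+, are the double crossovers. Comparing them with the parentals, only the f allele has switched, so f is the middle locus and the order is fl – f – z.
fl–f: (177 + 10)/1759 = 0.1063; f–z: (101 + 10)/1759 = 0.0631.
Expected DCO frequency = 0.1063 × 0.0631 ≈ 0.00671; observed = 10/1759 ≈ 0.00569.
Coefficient of coincidence = 0.00569/0.00671 ≈ 0.85; interference = 1 − 0.85 = 0.15.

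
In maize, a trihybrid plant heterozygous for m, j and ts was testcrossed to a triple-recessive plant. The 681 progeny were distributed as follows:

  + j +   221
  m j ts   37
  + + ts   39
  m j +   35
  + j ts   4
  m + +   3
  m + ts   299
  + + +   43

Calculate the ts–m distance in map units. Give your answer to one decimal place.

The two most frequent reciprocal classes, + j + and m + ts, are the parental types, so the F1 was + j + / m + ts.
The two rarest classes, + j ts and m + +, are the double crossovers. Comparing them with the parentals, only the ts allele has switched, so ts is the middle locus and the order is m – ts – j.
Crossovers in the m–ts interval produce the single-crossover classes m j + and + + ts (35 + 39 = 74) plus the double crossovers (7).
RF(m–ts) = (74 + 7) / 681 = 81/681 = 0.1189 → 11.9 map units.

11.9 map units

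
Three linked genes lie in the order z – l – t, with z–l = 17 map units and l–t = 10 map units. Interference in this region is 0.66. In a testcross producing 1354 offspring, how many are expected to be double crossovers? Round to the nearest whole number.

Map distances give recombination frequencies of 0.170 and 0.100 for the two intervals.
With interference 0.66 (so coincidence = 0.34), expected double-crossover frequency = 0.170 × 0.100 × 0.34 = 0.00578.
Expected number = 0.00578 × 1354 = 7.83 ≈ 8.

8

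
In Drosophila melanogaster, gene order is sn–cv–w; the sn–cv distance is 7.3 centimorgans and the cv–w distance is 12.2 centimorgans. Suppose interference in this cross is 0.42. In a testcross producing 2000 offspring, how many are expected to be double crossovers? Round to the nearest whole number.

10

Map distances give recombination frequencies of 0.073 and 0.122 for the two intervals.
With interference 0.42 (so coincidence = 0.58), expected double-crossover frequency = 0.073 × 0.122 × 0.58 = 0.00517.
Expected number = 0.00517 × 2000 = 10.33 ≈ 10.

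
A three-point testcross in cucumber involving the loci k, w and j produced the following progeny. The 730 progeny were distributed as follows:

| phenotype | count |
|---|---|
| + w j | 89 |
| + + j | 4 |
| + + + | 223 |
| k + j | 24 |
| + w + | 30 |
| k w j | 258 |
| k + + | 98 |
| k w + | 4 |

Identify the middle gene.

j

The two most frequent reciprocal classes, + + + and k w j, are the parental types, so the F1 was + + + / k w j.
The two rarest classes, + + j and k w +, are the double crossovers. Comparing them with the parentals, only the j allele has switched, so j is the middle locus and the order is k – j – w.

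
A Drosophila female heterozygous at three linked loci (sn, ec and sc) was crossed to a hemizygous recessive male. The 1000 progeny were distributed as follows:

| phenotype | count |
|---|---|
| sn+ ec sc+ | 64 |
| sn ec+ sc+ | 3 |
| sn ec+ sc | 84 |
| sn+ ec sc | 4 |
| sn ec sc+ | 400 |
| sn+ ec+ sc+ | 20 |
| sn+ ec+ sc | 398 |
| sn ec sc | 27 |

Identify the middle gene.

ec

The two most frequent reciprocal classes, sn ec sc+ and sn+ ec+ sc, are the parental types, so the F1 was sn ec sc+ / sn+ ec+ sc.
The two rarest classes, sn ec+ sc+ and sn+ ec sc, are the double crossovers. Comparing them with the parentals, only the ec allele has switched, so ec is the middle locus and the order is sc – ec – sn.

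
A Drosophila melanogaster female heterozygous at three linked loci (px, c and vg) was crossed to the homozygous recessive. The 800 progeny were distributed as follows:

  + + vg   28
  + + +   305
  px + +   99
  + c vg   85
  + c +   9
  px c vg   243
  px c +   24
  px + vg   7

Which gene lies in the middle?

c

The two most frequent reciprocal classes, + + + and px c vg, are the parental types, so the F1 was + + + / px c vg.
The two rarest classes, + c + and px + vg, are the double crossovers. Comparing them with the parentals, only the c allele has switched, so c is the middle locus and the order is px – c – vg.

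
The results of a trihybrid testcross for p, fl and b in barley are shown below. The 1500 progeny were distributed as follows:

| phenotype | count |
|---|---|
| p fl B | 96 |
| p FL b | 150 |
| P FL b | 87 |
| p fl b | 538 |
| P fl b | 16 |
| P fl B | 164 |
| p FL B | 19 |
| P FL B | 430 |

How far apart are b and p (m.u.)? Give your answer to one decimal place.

14.5 m.u.

The two most frequent reciprocal classes, P FL B and p fl b, are the parental types, so the F1 was P FL B / p fl b.
The two rarest classes, p FL B and P fl b, are the double crossovers. Comparing them with the parentals, only the p allele has switched, so p is the middle locus and the order is fl – p – b.
Crossovers in the p–b interval produce the single-crossover classes P FL b and p fl B (87 + 96 = 183) plus the double crossovers (35).
RF(p–b) = (183 + 35) / 1500 = 218/1500 = 0.1453 → 14.5 m.u.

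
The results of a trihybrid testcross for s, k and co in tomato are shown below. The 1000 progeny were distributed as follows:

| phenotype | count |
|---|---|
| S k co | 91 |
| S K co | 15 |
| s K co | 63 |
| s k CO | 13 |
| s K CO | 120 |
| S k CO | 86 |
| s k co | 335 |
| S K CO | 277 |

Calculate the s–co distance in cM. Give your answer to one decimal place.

23.9 cM

The two most frequent reciprocal classes, S K CO and s k co, are the parental types, so the F1 was S K CO / s k co.
The two rarest classes, S K co and s k CO, are the double crossovers. Comparing them with the parentals, only the co allele has switched, so co is the middle locus and the order is k – co – s.
Crossovers in the co–s interval produce the single-crossover classes s K CO and S k co (120 + 91 = 211) plus the double crossovers (28).
RF(co–s) = (211 + 28) / 1000 = 239/1000 = 0.2390 → 23.9 cM.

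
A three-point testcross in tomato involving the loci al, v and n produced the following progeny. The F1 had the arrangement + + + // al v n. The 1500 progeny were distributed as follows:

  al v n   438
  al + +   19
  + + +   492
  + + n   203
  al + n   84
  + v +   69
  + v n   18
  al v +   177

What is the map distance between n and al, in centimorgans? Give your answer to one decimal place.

27.8 centimorgans

The two rarest classes, al + + and + v n, are the double crossovers. Comparing them with the parentals, only the al allele has switched, so al is the middle locus and the order is v – al – n.
Crossovers in the al–n interval produce the single-crossover classes + + n and al v + (203 + 177 = 380) plus the double crossovers (37).
RF(al–n) = (380 + 37) / 1500 = 417/1500 = 0.2780 → 27.8 centimorgans.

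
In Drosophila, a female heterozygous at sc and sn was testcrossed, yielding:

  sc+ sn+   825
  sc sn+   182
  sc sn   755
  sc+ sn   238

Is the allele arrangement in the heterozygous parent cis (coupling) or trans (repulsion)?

The two most frequent classes are sc+ sn+ (825) and sc sn (755); these are the parental (non-recombinant) types.
So the F1 carried sc+ sn+ on one chromosome and sc sn on the other — the recessive alleles are on the same chromosome (cis / coupling).

cis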